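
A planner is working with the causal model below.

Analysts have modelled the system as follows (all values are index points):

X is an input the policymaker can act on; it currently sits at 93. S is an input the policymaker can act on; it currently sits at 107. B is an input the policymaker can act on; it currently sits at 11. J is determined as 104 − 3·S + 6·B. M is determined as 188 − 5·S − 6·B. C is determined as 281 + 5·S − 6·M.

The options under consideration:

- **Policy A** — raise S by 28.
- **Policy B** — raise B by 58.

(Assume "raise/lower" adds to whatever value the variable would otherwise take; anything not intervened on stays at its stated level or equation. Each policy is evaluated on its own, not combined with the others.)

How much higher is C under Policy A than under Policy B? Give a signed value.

Policy A (S + 28):
  S = 107 + 28 = 135
  B = 11
  M = 188 − 5·135 − 6·11 = -553
  C = 281 + 5·135 − 6·(-553) = 4274
Policy B (B + 58):
  S = 107
  B = 11 + 58 = 69
  M = 188 − 5·107 − 6·69 = -761
  C = 281 + 5·107 − 6·(-761) = 5382
C: 4274 − 5382 = -1108

-1108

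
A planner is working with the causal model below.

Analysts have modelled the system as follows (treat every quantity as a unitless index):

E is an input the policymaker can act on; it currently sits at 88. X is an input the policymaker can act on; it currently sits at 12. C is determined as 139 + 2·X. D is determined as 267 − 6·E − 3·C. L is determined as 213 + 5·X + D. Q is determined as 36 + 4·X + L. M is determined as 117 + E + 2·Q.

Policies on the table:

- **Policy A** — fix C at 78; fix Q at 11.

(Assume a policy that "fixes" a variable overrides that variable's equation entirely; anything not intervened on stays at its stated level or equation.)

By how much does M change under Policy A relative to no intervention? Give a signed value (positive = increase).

Baseline:
  E = 88
  X = 12
  C = 139 + 2·12 = 163
  D = 267 − 6·88 − 3·163 = -750
  L = 213 + 5·12 + (-750) = -477
  Q = 36 + 4·12 + (-477) = -393
  M = 117 + 88 + 2·(-393) = -581
Policy A (C := 78, Q := 11):
  E = 88
  X = 12
  C = 78
  D = 267 − 6·88 − 3·78 = -495
  L = 213 + 5·12 + (-495) = -222
  Q = 11
  M = 117 + 88 + 2·11 = 227
Change in M: 227 − (-581) = 808

808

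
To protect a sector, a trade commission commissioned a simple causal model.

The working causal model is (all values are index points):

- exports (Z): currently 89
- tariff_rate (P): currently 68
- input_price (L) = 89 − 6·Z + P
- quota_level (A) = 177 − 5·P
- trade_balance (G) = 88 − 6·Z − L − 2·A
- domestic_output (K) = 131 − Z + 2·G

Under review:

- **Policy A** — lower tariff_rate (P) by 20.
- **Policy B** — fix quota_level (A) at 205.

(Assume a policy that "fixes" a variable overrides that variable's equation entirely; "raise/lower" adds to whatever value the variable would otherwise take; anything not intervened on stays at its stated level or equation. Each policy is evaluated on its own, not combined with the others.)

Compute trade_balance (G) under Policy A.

77

Policy A (P − 20):
  Z = 89
  P = 68 − 20 = 48
  L = 89 − 6·89 + 48 = -397
  A = 177 − 5·48 = -63
  G = 88 − 6·89 − (-397) − 2·(-63) = 77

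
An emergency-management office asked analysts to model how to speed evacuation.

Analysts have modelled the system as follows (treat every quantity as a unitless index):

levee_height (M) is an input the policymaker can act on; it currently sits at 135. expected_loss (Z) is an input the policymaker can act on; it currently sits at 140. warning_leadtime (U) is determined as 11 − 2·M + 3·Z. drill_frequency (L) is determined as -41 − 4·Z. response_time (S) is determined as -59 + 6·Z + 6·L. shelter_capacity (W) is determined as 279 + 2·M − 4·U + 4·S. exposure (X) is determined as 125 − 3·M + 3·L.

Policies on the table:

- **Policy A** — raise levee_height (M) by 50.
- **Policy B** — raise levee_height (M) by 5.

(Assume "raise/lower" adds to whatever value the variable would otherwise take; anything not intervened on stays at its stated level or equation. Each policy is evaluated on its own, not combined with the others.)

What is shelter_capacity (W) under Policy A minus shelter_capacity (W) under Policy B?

450

Policy A (M + 50):
  M = 135 + 50 = 185
  Z = 140
  U = 11 − 2·185 + 3·140 = 61
  L = -41 − 4·140 = -601
  S = -59 + 6·140 + 6·(-601) = -2825
  W = 279 + 2·185 − 4·61 + 4·(-2825) = -10895
Policy B (M + 5):
  M = 135 + 5 = 140
  Z = 140
  U = 11 − 2·140 + 3·140 = 151
  L = -41 − 4·140 = -601
  S = -59 + 6·140 + 6·(-601) = -2825
  W = 279 + 2·140 − 4·151 + 4·(-2825) = -11345
W: -10895 − (-11345) = 450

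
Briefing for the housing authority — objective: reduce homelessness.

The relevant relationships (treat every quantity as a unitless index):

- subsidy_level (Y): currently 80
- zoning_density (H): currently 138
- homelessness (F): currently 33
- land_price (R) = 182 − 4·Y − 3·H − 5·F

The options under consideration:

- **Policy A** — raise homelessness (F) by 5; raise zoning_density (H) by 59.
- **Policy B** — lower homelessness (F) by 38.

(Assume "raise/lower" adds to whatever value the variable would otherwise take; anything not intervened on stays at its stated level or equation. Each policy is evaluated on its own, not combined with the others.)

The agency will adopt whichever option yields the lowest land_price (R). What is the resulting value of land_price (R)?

Policy A (F + 5, H + 59):
  Y = 80
  H = 138 + 59 = 197
  F = 33 + 5 = 38
  R = 182 − 4·80 − 3·197 − 5·38 = -919
Policy B (F − 38):
  Y = 80
  H = 138
  F = 33 − 38 = -5
  R = 182 − 4·80 − 3·138 − 5·(-5) = -527
Comparing — Policy A: R=-919, Policy B: R=-527. Lowest is -919 (Policy A).

-919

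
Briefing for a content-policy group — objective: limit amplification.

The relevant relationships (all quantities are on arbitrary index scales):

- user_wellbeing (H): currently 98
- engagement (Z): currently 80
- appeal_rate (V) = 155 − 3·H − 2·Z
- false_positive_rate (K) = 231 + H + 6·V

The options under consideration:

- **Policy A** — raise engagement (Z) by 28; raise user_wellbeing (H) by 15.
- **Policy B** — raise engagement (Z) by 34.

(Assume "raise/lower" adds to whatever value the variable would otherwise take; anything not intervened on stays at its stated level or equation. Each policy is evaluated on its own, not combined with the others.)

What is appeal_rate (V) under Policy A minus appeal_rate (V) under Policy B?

Policy A (Z + 28, H + 15):
  H = 98 + 15 = 113
  Z = 80 + 28 = 108
  V = 155 − 3·113 − 2·108 = -400
Policy B (Z + 34):
  H = 98
  Z = 80 + 34 = 114
  V = 155 − 3·98 − 2·114 = -367
V: -400 − (-367) = -33

-33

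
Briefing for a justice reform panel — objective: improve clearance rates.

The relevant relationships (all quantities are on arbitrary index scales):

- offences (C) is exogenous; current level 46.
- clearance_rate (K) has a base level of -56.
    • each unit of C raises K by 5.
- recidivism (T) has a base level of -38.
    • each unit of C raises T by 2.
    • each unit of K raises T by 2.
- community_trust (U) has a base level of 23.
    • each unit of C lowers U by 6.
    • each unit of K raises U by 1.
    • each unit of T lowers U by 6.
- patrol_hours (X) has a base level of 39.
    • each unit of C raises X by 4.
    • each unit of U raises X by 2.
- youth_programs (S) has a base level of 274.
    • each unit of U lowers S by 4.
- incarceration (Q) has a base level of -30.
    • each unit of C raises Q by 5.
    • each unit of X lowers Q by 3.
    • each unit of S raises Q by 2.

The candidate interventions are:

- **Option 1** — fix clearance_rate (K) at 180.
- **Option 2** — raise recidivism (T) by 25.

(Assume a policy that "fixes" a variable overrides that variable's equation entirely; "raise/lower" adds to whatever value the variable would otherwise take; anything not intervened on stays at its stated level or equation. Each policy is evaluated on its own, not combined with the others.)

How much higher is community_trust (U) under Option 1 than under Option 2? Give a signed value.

84

Option 1 (K := 180):
  C = 46
  K = 180
  T = -38 + 2·46 + 2·180 = 414
  U = 23 − 6·46 + 180 − 6·414 = -2557
Option 2 (T + 25):
  C = 46
  K = -56 + 5·46 = 174
  T = -38 + 2·46 + 2·174 (+25 from intervention) = 427
  U = 23 − 6·46 + 174 − 6·427 = -2641
U: -2557 − (-2641) = 84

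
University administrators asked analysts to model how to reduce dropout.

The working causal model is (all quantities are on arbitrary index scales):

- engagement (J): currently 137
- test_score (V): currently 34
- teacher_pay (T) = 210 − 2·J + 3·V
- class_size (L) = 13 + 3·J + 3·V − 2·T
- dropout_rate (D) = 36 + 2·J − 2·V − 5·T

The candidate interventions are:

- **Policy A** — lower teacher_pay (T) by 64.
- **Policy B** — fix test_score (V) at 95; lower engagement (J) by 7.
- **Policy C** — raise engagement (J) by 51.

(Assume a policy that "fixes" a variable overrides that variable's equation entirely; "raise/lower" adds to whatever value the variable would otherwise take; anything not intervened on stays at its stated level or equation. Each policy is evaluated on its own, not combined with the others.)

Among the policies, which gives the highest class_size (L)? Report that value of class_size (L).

Policy A (T − 64):
  J = 137
  V = 34
  T = 210 − 2·137 + 3·34 (−64 from intervention) = -26
  L = 13 + 3·137 + 3·34 − 2·(-26) = 578
Policy B (V := 95, J − 7):
  J = 137 − 7 = 130
  V = 95
  T = 210 − 2·130 + 3·95 = 235
  L = 13 + 3·130 + 3·95 − 2·235 = 218
Policy C (J + 51):
  J = 137 + 51 = 188
  V = 34
  T = 210 − 2·188 + 3·34 = -64
  L = 13 + 3·188 + 3·34 − 2·(-64) = 807
Comparing — Policy A: L=578, Policy B: L=218, Policy C: L=807. Highest is 807 (Policy C).

807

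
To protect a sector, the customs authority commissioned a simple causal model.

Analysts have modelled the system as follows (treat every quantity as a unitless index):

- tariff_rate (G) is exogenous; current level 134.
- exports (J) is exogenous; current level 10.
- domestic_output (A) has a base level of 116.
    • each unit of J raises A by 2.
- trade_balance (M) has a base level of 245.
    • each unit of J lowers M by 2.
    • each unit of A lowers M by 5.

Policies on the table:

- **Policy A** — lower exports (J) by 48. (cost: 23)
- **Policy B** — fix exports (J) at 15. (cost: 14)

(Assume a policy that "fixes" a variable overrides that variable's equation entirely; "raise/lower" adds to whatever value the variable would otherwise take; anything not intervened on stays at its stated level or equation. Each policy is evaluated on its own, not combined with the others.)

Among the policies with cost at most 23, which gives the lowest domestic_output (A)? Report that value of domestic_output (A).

Policy A (J − 48):
  J = 10 − 48 = -38
  A = 116 + 2·(-38) = 40
Policy B (J := 15):
  J = 15
  A = 116 + 2·15 = 146
Comparing — Policy A: A=40, Policy B: A=146. Lowest is 40 (Policy A).

40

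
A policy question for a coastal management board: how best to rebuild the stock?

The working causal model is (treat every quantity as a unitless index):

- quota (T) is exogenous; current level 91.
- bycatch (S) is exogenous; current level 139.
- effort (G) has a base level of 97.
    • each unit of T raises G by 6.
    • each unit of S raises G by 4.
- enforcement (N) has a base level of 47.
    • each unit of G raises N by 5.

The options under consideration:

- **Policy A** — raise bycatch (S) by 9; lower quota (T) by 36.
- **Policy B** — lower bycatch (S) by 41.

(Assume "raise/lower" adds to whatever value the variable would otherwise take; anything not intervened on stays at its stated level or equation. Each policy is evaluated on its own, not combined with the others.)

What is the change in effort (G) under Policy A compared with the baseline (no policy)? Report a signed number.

Baseline:
  T = 91
  S = 139
  G = 97 + 6·91 + 4·139 = 1199
Policy A (S + 9, T − 36):
  T = 91 − 36 = 55
  S = 139 + 9 = 148
  G = 97 + 6·55 + 4·148 = 1019
Change in G: 1019 − 1199 = -180

-180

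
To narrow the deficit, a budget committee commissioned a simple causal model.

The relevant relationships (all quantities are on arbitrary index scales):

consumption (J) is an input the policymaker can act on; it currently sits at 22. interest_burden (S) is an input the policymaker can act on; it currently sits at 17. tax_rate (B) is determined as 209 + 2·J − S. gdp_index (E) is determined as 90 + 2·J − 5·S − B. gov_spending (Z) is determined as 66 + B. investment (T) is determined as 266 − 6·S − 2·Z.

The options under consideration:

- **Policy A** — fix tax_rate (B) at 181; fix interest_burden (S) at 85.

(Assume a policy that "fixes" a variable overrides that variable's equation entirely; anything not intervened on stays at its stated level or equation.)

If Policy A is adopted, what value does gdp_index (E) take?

Policy A (B := 181, S := 85):
  J = 22
  S = 85
  B = 181
  E = 90 + 2·22 − 5·85 − 181 = -472

-472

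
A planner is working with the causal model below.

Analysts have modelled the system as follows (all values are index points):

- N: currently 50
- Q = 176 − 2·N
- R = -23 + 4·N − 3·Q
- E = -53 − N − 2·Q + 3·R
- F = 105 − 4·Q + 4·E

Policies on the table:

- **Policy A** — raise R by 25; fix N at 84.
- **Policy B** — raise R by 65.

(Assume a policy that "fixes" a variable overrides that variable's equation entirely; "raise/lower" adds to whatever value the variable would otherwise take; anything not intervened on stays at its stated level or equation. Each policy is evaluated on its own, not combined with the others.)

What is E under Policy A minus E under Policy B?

Policy A (R + 25, N := 84):
  N = 84
  Q = 176 − 2·84 = 8
  R = -23 + 4·84 − 3·8 (+25 from intervention) = 314
  E = -53 − 84 − 2·8 + 3·314 = 789
Policy B (R + 65):
  N = 50
  Q = 176 − 2·50 = 76
  R = -23 + 4·50 − 3·76 (+65 from intervention) = 14
  E = -53 − 50 − 2·76 + 3·14 = -213
E: 789 − (-213) = 1002

1002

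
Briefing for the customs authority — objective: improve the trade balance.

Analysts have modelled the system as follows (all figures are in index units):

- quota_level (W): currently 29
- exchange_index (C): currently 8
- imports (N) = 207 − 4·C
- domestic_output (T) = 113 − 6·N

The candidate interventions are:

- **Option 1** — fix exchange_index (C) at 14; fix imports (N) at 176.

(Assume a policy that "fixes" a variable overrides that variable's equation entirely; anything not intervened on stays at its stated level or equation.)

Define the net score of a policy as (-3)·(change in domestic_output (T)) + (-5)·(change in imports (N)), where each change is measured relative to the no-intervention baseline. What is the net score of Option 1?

Baseline:
  C = 8
  N = 207 − 4·8 = 175
  T = 113 − 6·175 = -937
Option 1 (C := 14, N := 176):
  C = 14
  N = 176
  T = 113 − 6·176 = -943
ΔT = -943 − (-937) = -6; ΔN = 176 − 175 = 1
Score = (-3)·(-6) + (-5)·1 = 13

13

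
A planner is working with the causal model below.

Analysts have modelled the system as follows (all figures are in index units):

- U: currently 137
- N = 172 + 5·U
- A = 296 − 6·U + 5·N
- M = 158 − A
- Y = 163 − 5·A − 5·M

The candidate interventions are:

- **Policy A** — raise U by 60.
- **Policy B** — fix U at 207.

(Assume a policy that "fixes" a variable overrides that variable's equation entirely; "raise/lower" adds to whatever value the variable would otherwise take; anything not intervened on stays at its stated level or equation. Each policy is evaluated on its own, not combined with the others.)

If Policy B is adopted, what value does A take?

5089

Policy B (U := 207):
  U = 207
  N = 172 + 5·207 = 1207
  A = 296 − 6·207 + 5·1207 = 5089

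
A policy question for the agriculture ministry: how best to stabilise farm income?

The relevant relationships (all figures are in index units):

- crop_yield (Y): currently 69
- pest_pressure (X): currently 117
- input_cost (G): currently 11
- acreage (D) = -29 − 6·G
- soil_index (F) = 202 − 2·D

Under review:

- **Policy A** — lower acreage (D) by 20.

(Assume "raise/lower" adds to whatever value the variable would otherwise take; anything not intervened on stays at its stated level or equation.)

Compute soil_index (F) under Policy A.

Policy A (D − 20):
  G = 11
  D = -29 − 6·11 (−20 from intervention) = -115
  F = 202 − 2·(-115) = 432

432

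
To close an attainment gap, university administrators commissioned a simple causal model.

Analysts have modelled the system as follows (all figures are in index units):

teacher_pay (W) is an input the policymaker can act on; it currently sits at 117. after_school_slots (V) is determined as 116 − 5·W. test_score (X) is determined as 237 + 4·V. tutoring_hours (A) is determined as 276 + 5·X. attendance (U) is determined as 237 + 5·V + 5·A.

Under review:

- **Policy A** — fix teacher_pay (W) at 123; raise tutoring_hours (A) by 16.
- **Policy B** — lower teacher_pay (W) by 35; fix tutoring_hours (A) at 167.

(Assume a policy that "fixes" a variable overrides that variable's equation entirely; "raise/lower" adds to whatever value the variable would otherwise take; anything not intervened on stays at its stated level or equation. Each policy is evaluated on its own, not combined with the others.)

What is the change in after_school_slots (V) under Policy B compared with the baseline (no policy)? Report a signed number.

175

Baseline:
  W = 117
  V = 116 − 5·117 = -469
Policy B (W − 35, A := 167):
  W = 117 − 35 = 82
  V = 116 − 5·82 = -294
Change in V: -294 − (-469) = 175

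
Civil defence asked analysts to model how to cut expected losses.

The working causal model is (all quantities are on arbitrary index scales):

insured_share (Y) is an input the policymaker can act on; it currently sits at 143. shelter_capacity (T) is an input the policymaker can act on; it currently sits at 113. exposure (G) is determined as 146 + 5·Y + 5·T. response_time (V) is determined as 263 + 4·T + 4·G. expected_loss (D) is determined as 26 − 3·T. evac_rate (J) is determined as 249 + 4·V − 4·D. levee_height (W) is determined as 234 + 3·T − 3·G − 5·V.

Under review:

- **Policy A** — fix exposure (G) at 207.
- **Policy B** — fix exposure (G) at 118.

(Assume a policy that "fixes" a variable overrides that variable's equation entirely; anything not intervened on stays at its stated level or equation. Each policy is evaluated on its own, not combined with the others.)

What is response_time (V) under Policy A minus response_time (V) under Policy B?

356

Policy A (G := 207):
  Y = 143
  T = 113
  G = 207
  V = 263 + 4·113 + 4·207 = 1543
Policy B (G := 118):
  Y = 143
  T = 113
  G = 118
  V = 263 + 4·113 + 4·118 = 1187
V: 1543 − 1187 = 356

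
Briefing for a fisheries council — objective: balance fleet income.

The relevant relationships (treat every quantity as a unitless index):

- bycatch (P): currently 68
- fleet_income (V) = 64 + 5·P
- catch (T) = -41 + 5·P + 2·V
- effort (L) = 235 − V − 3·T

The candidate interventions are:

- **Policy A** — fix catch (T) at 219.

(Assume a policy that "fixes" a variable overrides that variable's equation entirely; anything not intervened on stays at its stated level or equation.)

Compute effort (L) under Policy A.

-826

Policy A (T := 219):
  P = 68
  V = 64 + 5·68 = 404
  T = 219
  L = 235 − 404 − 3·219 = -826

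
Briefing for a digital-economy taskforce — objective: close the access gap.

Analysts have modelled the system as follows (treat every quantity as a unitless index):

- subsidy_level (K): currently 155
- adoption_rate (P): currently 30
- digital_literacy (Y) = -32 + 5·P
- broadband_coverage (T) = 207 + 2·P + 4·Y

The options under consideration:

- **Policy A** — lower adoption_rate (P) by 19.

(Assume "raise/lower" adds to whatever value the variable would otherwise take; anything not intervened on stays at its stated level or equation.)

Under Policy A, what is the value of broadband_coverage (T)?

Policy A (P − 19):
  P = 30 − 19 = 11
  Y = -32 + 5·11 = 23
  T = 207 + 2·11 + 4·23 = 321

321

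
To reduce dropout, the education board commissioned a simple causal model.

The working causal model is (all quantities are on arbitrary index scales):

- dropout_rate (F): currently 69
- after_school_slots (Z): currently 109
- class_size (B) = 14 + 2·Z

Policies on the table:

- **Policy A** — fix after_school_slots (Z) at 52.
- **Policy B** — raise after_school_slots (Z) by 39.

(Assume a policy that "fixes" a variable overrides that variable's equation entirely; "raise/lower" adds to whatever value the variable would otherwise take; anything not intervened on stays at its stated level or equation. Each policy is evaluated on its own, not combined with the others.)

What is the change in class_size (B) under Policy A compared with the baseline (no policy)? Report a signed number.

-114

Baseline:
  Z = 109
  B = 14 + 2·109 = 232
Policy A (Z := 52):
  Z = 52
  B = 14 + 2·52 = 118
Change in B: 118 − 232 = -114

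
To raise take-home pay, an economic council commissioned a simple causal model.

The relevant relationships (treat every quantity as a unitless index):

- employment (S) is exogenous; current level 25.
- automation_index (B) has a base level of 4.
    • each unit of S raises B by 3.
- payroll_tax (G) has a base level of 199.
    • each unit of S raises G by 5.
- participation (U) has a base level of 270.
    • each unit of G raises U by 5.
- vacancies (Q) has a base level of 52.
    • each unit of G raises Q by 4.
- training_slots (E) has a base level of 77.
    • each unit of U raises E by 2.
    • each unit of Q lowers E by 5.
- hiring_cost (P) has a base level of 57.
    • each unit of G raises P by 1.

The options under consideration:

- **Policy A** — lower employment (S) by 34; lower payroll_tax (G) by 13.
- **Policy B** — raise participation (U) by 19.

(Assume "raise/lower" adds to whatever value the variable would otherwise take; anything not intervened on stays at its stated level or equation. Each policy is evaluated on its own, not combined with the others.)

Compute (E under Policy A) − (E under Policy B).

Policy A (S − 34, G − 13):
  S = 25 − 34 = -9
  G = 199 + 5·(-9) (−13 from intervention) = 141
  U = 270 + 5·141 = 975
  Q = 52 + 4·141 = 616
  E = 77 + 2·975 − 5·616 = -1053
Policy B (U + 19):
  S = 25
  G = 199 + 5·25 = 324
  U = 270 + 5·324 (+19 from intervention) = 1909
  Q = 52 + 4·324 = 1348
  E = 77 + 2·1909 − 5·1348 = -2845
E: -1053 − (-2845) = 1792

1792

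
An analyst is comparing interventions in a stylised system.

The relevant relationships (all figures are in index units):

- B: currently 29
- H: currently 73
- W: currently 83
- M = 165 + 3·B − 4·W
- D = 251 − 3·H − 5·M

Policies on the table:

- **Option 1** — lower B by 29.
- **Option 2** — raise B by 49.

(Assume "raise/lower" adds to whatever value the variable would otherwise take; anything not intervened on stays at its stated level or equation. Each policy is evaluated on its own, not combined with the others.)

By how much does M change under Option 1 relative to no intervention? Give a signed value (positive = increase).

Baseline:
  B = 29
  W = 83
  M = 165 + 3·29 − 4·83 = -80
Option 1 (B − 29):
  B = 29 − 29 = 0
  W = 83
  M = 165 + 3·0 − 4·83 = -167
Change in M: -167 − (-80) = -87

-87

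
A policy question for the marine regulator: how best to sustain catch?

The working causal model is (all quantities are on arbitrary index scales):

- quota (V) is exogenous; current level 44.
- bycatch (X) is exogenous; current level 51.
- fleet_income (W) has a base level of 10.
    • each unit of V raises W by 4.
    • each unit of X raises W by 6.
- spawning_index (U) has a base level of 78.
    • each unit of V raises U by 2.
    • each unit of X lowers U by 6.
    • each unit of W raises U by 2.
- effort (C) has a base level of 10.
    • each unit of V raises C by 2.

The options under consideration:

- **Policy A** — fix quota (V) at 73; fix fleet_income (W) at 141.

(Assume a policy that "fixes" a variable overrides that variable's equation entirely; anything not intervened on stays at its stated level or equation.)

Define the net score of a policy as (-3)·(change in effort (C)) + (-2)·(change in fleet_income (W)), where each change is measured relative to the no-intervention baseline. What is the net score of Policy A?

Baseline:
  V = 44
  X = 51
  W = 10 + 4·44 + 6·51 = 492
  C = 10 + 2·44 = 98
Policy A (V := 73, W := 141):
  V = 73
  X = 51
  W = 141
  C = 10 + 2·73 = 156
ΔC = 156 − 98 = 58; ΔW = 141 − 492 = -351
Score = (-3)·58 + (-2)·(-351) = 528

528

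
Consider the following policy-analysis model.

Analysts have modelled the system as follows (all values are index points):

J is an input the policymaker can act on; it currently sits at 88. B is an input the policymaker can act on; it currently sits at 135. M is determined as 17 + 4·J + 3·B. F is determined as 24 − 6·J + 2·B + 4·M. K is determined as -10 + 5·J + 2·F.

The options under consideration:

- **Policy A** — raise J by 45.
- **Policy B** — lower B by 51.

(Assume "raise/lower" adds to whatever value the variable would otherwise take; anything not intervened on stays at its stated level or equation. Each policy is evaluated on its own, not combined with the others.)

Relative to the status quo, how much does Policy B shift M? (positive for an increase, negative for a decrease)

-153

Baseline:
  J = 88
  B = 135
  M = 17 + 4·88 + 3·135 = 774
Policy B (B − 51):
  J = 88
  B = 135 − 51 = 84
  M = 17 + 4·88 + 3·84 = 621
Change in M: 621 − 774 = -153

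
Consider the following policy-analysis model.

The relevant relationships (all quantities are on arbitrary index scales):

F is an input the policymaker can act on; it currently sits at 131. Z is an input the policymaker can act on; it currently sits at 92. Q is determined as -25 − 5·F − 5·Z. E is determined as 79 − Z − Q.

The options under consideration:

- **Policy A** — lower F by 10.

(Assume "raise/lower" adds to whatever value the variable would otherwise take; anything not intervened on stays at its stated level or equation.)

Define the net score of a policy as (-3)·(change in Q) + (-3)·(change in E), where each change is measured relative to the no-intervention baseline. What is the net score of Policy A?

0

Baseline:
  F = 131
  Z = 92
  Q = -25 − 5·131 − 5·92 = -1140
  E = 79 − 92 − (-1140) = 1127
Policy A (F − 10):
  F = 131 − 10 = 121
  Z = 92
  Q = -25 − 5·121 − 5·92 = -1090
  E = 79 − 92 − (-1090) = 1077
ΔQ = -1090 − (-1140) = 50; ΔE = 1077 − 1127 = -50
Score = (-3)·50 + (-3)·(-50) = 0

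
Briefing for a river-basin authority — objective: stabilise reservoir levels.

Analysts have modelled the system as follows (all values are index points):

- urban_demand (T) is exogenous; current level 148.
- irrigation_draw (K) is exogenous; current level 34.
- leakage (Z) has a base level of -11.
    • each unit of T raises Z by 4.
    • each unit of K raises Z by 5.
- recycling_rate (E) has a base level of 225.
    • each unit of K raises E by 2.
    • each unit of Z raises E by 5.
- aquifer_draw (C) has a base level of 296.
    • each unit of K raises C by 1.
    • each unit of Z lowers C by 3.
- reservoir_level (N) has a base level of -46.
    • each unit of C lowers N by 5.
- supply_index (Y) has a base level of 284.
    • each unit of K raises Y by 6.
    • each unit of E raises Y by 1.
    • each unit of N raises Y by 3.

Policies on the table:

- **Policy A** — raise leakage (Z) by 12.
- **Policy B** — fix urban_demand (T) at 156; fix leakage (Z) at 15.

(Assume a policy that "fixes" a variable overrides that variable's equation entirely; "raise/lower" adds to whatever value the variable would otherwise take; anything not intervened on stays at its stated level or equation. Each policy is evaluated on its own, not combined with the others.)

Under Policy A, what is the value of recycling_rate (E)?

4108

Policy A (Z + 12):
  T = 148
  K = 34
  Z = -11 + 4·148 + 5·34 (+12 from intervention) = 763
  E = 225 + 2·34 + 5·763 = 4108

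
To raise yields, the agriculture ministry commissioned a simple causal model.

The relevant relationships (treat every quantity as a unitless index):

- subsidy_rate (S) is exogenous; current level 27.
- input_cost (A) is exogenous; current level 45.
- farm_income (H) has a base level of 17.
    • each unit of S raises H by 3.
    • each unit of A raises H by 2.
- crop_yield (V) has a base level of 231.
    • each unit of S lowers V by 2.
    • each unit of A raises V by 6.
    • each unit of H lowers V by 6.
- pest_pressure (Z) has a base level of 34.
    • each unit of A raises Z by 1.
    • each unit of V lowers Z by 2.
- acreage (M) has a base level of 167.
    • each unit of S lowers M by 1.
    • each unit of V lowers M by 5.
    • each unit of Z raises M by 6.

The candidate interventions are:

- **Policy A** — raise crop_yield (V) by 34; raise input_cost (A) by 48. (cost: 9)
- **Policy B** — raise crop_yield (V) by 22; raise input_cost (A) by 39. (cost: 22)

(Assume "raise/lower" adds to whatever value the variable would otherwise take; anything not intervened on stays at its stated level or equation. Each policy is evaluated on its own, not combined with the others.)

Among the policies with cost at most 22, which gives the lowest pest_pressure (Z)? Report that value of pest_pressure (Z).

Policy A (V + 34, A + 48):
  S = 27
  A = 45 + 48 = 93
  H = 17 + 3·27 + 2·93 = 284
  V = 231 − 2·27 + 6·93 − 6·284 (+34 from intervention) = -935
  Z = 34 + 93 − 2·(-935) = 1997
Policy B (V + 22, A + 39):
  S = 27
  A = 45 + 39 = 84
  H = 17 + 3·27 + 2·84 = 266
  V = 231 − 2·27 + 6·84 − 6·266 (+22 from intervention) = -893
  Z = 34 + 84 − 2·(-893) = 1904
Comparing — Policy A: Z=1997, Policy B: Z=1904. Lowest is 1904 (Policy B).

1904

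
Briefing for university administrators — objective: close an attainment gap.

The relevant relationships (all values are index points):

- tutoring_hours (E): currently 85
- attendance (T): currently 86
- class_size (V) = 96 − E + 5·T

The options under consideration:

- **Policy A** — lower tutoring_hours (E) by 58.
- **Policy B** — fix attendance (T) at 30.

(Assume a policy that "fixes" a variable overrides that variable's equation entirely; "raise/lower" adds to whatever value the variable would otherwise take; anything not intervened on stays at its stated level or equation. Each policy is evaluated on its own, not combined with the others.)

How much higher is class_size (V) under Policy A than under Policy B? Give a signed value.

Policy A (E − 58):
  E = 85 − 58 = 27
  T = 86
  V = 96 − 27 + 5·86 = 499
Policy B (T := 30):
  E = 85
  T = 30
  V = 96 − 85 + 5·30 = 161
V: 499 − 161 = 338

338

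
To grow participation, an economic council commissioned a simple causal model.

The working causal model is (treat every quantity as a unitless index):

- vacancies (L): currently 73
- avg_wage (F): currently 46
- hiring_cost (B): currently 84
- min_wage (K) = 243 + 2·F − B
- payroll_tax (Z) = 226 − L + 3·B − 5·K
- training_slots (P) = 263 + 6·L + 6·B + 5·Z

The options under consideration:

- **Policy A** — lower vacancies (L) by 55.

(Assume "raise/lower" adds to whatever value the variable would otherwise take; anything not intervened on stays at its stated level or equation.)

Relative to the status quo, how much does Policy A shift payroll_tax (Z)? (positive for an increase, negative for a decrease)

55

Baseline:
  L = 73
  F = 46
  B = 84
  K = 243 + 2·46 − 84 = 251
  Z = 226 − 73 + 3·84 − 5·251 = -850
Policy A (L − 55):
  L = 73 − 55 = 18
  F = 46
  B = 84
  K = 243 + 2·46 − 84 = 251
  Z = 226 − 18 + 3·84 − 5·251 = -795
Change in Z: -795 − (-850) = 55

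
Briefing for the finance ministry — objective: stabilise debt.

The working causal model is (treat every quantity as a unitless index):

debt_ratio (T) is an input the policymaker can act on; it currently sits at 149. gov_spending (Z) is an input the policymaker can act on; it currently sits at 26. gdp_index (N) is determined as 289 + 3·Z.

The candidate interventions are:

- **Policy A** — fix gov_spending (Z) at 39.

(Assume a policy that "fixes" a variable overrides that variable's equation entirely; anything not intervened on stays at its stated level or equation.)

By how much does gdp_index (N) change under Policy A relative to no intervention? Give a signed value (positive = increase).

39

Baseline:
  Z = 26
  N = 289 + 3·26 = 367
Policy A (Z := 39):
  Z = 39
  N = 289 + 3·39 = 406
Change in N: 406 − 367 = 39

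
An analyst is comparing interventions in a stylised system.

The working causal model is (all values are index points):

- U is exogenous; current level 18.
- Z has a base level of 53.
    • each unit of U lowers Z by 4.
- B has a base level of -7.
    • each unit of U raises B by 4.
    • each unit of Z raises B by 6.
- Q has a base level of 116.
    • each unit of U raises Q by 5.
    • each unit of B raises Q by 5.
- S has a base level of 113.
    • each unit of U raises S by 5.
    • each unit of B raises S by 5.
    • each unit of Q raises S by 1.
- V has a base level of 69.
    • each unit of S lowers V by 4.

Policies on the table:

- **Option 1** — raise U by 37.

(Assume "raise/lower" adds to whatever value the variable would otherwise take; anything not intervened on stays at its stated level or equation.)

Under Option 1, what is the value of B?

-789

Option 1 (U + 37):
  U = 18 + 37 = 55
  Z = 53 − 4·55 = -167
  B = -7 + 4·55 + 6·(-167) = -789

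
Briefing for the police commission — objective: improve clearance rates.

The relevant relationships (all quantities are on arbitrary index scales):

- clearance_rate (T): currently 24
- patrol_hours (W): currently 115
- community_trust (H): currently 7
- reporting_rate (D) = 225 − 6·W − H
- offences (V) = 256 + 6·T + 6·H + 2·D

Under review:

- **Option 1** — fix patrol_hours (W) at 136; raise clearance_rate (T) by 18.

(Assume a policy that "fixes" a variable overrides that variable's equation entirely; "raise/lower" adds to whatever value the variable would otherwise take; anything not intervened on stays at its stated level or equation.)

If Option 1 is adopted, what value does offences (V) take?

Option 1 (W := 136, T + 18):
  T = 24 + 18 = 42
  W = 136
  H = 7
  D = 225 − 6·136 − 7 = -598
  V = 256 + 6·42 + 6·7 + 2·(-598) = -646

-646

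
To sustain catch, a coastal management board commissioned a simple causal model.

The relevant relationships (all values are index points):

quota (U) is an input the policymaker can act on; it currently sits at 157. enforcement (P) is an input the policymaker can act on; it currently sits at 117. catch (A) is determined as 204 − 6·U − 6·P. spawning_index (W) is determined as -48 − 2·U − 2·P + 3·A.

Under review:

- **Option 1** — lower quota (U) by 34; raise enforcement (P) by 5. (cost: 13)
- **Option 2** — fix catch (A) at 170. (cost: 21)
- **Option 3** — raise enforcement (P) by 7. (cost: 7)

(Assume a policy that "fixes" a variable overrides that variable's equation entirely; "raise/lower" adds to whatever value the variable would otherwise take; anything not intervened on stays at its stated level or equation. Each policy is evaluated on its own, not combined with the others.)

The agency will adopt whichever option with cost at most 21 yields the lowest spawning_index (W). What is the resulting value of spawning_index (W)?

-5056

Option 1 (U − 34, P + 5):
  U = 157 − 34 = 123
  P = 117 + 5 = 122
  A = 204 − 6·123 − 6·122 = -1266
  W = -48 − 2·123 − 2·122 + 3·(-1266) = -4336
Option 2 (A := 170):
  U = 157
  P = 117
  A = 170
  W = -48 − 2·157 − 2·117 + 3·170 = -86
Option 3 (P + 7):
  U = 157
  P = 117 + 7 = 124
  A = 204 − 6·157 − 6·124 = -1482
  W = -48 − 2·157 − 2·124 + 3·(-1482) = -5056
Comparing — Option 1: W=-4336, Option 2: W=-86, Option 3: W=-5056. Lowest is -5056 (Option 3).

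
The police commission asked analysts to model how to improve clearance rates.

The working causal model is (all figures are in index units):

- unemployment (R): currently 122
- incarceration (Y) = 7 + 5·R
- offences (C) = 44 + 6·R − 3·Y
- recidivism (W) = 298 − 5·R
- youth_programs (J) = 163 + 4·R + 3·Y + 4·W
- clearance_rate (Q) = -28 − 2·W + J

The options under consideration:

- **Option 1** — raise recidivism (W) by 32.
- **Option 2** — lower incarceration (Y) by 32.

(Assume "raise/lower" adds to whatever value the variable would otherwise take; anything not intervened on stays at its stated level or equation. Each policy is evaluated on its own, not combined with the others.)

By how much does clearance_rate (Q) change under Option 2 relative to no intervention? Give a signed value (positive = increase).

-96

Baseline:
  R = 122
  Y = 7 + 5·122 = 617
  W = 298 − 5·122 = -312
  J = 163 + 4·122 + 3·617 + 4·(-312) = 1254
  Q = -28 − 2·(-312) + 1254 = 1850
Option 2 (Y − 32):
  R = 122
  Y = 7 + 5·122 (−32 from intervention) = 585
  W = 298 − 5·122 = -312
  J = 163 + 4·122 + 3·585 + 4·(-312) = 1158
  Q = -28 − 2·(-312) + 1158 = 1754
Change in Q: 1754 − 1850 = -96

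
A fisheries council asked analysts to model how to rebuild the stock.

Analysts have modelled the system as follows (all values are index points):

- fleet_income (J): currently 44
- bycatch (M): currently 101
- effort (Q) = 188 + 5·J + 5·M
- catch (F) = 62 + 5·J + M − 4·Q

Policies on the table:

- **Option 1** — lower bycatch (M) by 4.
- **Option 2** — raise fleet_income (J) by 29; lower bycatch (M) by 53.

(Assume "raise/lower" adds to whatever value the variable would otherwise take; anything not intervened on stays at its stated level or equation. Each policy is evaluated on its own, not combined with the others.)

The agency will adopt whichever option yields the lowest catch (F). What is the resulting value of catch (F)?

-3193

Option 1 (M − 4):
  J = 44
  M = 101 − 4 = 97
  Q = 188 + 5·44 + 5·97 = 893
  F = 62 + 5·44 + 97 − 4·893 = -3193
Option 2 (J + 29, M − 53):
  J = 44 + 29 = 73
  M = 101 − 53 = 48
  Q = 188 + 5·73 + 5·48 = 793
  F = 62 + 5·73 + 48 − 4·793 = -2697
Comparing — Option 1: F=-3193, Option 2: F=-2697. Lowest is -3193 (Option 1).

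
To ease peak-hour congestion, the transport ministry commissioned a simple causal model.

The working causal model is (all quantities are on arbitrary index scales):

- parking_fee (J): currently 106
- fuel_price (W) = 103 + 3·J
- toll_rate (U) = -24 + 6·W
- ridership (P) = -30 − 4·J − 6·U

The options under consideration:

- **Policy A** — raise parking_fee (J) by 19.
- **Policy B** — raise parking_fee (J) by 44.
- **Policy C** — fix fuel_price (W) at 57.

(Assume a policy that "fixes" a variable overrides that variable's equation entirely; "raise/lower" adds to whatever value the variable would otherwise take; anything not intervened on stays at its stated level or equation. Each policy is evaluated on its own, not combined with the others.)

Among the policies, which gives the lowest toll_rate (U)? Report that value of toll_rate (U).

Policy A (J + 19):
  J = 106 + 19 = 125
  W = 103 + 3·125 = 478
  U = -24 + 6·478 = 2844
Policy B (J + 44):
  J = 106 + 44 = 150
  W = 103 + 3·150 = 553
  U = -24 + 6·553 = 3294
Policy C (W := 57):
  J = 106
  W = 57
  U = -24 + 6·57 = 318
Comparing — Policy A: U=2844, Policy B: U=3294, Policy C: U=318. Lowest is 318 (Policy C).

318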